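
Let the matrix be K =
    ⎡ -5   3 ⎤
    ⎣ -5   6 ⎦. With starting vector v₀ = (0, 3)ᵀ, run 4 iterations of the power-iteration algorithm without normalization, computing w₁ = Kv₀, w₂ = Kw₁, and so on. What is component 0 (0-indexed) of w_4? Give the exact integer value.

w1 = Kv₀ = ((-5)·0 + 3·3; (-5)·0 + 6·3) = (9, 18)
w2 = Kw1 = ((-5)·9 + 3·18; (-5)·9 + 6·18) = (9, 63)
w3 = Kw2 = (144, 333)
w4 = Kw3 = (279, 1278)
The requested component of w4 is 279.

279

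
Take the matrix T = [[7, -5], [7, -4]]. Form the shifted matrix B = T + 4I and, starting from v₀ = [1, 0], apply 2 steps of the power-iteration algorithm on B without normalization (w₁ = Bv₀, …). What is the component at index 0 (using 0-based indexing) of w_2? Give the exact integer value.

B = T + 4I has rows (11, -5); (7, 0)
w1 = Bv₀ = (11·1 + (-5)·0; 7·1 + 0·0) = (11, 7)
w2 = Bw1 = (11·11 + (-5)·7; 7·11 + 0·7) = (86, 77)
Requested component of w2: 86

86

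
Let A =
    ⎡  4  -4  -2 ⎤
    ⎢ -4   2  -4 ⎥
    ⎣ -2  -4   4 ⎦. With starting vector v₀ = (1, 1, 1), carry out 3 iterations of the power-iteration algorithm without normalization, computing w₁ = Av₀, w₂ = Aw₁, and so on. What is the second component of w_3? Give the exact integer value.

w1 = Av₀ = (-2, -6, -2)
w2 = Aw1 = (20, 4, 20)
w3 = Aw2 = (24, -152, 24)
The requested component of w3 is -152.

-152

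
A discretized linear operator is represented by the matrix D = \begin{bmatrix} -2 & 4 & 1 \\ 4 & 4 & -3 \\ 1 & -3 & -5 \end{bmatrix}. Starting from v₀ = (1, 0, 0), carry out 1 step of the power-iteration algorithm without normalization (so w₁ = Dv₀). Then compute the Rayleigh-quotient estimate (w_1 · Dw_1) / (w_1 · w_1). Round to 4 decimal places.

w1 = Dv₀ = (-2, 4, 1)
Dw1 = (21, 5, -19)
w1·Dw1 = (-2)·21 + 4·5 + 1·(-19) = -41; w1·w1 = (-2)·(-2) + 4·4 + 1·1 = 21
λ ≈ -41/21 = -1.9524

λ ≈ -1.9524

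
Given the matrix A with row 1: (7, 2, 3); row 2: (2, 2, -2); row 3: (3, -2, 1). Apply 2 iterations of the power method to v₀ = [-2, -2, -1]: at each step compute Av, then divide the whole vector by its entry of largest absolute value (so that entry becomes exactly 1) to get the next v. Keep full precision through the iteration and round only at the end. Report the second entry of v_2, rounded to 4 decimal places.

0.2857

Av0 = (-21.00000, -6.00000, -3.00000); divide by -21.00000 → v1 = (1.00000, 0.28571, 0.14286)
Av1 = (8.00000, 2.28571, 2.57143); divide by 8.00000 → v2 = (1.00000, 0.28571, 0.32143)
Requested entry of v2: -48/-168 = 0.2857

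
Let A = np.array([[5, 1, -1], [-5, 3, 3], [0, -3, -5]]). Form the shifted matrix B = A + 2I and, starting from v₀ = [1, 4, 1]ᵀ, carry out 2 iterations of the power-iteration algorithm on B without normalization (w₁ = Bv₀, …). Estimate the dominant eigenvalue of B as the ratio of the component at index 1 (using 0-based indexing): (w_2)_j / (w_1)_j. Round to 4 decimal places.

μ ≈ -0.2778

B = A + 2I has rows (7, 1, -1); (-5, 5, 3); (0, -3, -3)
w1 = Bv₀ = (7·1 + 1·4 + (-1)·1; (-5)·1 + 5·4 + 3·1; 0·1 + (-3)·4 + (-3)·1) = (10, 18, -15)
w2 = Bw1 = (7·10 + 1·18 + (-1)·(-15); (-5)·10 + 5·18 + 3·(-15); 0·10 + (-3)·18 + (-3)·(-15)) = (103, -5, -9)
Ratio: -5/18 = -0.2778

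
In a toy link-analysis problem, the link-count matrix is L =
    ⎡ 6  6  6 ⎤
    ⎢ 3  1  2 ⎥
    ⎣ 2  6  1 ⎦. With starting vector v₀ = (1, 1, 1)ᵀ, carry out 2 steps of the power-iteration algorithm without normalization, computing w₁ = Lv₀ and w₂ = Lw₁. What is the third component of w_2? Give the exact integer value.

w1 = Lv₀ = (6·1 + 6·1 + 6·1; 3·1 + 1·1 + 2·1; 2·1 + 6·1 + 1·1) = (18, 6, 9)
w2 = Lw1 = (6·18 + 6·6 + 6·9; 3·18 + 1·6 + 2·9; 2·18 + 6·6 + 1·9) = (198, 78, 81)
The requested component of w2 is 81.

81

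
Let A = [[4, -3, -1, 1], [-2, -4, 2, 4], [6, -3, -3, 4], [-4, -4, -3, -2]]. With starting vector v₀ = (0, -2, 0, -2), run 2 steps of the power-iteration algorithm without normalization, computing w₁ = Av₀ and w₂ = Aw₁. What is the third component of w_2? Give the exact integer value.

78

w1 = Av₀ = (4·0 + (-3)·(-2) + (-1)·0 + 1·(-2); (-2)·0 + (-4)·(-2) + 2·0 + 4·(-2); 6·0 + (-3)·(-2) + (-3)·0 + 4·(-2); (-4)·0 + (-4)·(-2) + (-3)·0 + (-2)·(-2)) = (4, 0, -2, 12)
w2 = Aw1 = (4·4 + (-3)·0 + (-1)·(-2) + 1·12; (-2)·4 + (-4)·0 + 2·(-2) + 4·12; 6·4 + (-3)·0 + (-3)·(-2) + 4·12; (-4)·4 + (-4)·0 + (-3)·(-2) + (-2)·12) = (30, 36, 78, -34)
The requested component of w2 is 78.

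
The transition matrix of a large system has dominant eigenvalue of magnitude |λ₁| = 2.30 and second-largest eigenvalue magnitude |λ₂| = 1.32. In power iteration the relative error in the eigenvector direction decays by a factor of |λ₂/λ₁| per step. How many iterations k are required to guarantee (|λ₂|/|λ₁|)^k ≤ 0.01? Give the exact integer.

9

|λ₂/λ₁| = 1.32/2.30 = 0.57391
Need k ≥ ln(0.01) / ln(0.57391) = -4.6052 / -0.5553 ≈ 8.293
Smallest integer k satisfying the bound: 9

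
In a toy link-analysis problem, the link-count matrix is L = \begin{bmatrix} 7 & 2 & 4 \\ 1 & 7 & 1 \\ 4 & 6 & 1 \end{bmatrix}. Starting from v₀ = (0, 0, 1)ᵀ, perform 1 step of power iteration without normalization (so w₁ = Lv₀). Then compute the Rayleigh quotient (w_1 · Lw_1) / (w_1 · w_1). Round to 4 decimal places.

w1 = Lv₀ = (4, 1, 1)
Lw1 = (34, 12, 23)
w1·Lw1 = 4·34 + 1·12 + 1·23 = 171; w1·w1 = 4·4 + 1·1 + 1·1 = 18
λ ≈ 171/18 = 9.5000

λ ≈ 9.5000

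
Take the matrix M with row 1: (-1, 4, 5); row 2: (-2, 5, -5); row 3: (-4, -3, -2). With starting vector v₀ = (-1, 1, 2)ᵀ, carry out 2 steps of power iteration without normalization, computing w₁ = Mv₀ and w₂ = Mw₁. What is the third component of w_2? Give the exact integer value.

-45

w1 = Mv₀ = (15, -3, -3)
w2 = Mw1 = (-42, -30, -45)
The requested component of w2 is -45.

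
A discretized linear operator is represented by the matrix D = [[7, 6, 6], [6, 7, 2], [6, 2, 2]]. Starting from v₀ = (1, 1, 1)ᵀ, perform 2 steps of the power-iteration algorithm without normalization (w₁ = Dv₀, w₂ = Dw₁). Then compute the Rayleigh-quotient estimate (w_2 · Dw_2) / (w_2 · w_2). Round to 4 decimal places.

15.4756

w1 = Dv₀ = (7·1 + 6·1 + 6·1; 6·1 + 7·1 + 2·1; 6·1 + 2·1 + 2·1) = (19, 15, 10)
w2 = Dw1 = (7·19 + 6·15 + 6·10; 6·19 + 7·15 + 2·10; 6·19 + 2·15 + 2·10) = (283, 239, 164)
Dw2 = (4399, 3699, 2504)
w2·Dw2 = 283·4399 + 239·3699 + 164·2504 = 2539634; w2·w2 = 283·283 + 239·239 + 164·164 = 164106
λ ≈ 2539634/164106 = 15.4756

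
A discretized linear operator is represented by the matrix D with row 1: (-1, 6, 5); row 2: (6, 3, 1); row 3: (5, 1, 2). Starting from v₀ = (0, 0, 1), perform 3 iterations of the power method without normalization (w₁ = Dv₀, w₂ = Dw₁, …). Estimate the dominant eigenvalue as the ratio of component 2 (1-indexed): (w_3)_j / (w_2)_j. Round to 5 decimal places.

λ ≈ 5.74286

w1 = Dv₀ = ((-1)·0 + 6·0 + 5·1; 6·0 + 3·0 + 1·1; 5·0 + 1·0 + 2·1) = (5, 1, 2)
w2 = Dw1 = ((-1)·5 + 6·1 + 5·2; 6·5 + 3·1 + 1·2; 5·5 + 1·1 + 2·2) = (11, 35, 30)
w3 = Dw2 = (349, 201, 150)
Ratio at component: 201 / 35 = 5.74286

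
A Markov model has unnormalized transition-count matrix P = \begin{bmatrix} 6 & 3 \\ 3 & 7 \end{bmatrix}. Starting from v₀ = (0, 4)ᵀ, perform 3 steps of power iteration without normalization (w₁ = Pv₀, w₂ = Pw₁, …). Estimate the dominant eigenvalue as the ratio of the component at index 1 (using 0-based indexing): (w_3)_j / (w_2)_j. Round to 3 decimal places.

9.017

w1 = Pv₀ = (12, 28)
w2 = Pw1 = (156, 232)
w3 = Pw2 = (1632, 2092)
Ratio at component: 2092 / 232 = 9.017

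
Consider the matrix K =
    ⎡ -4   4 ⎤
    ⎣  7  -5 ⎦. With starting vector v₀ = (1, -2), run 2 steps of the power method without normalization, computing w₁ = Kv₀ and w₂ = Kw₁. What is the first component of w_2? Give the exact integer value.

116

w1 = Kv₀ = ((-4)·1 + 4·(-2); 7·1 + (-5)·(-2)) = (-12, 17)
w2 = Kw1 = ((-4)·(-12) + 4·17; 7·(-12) + (-5)·17) = (116, -169)
The requested component of w2 is 116.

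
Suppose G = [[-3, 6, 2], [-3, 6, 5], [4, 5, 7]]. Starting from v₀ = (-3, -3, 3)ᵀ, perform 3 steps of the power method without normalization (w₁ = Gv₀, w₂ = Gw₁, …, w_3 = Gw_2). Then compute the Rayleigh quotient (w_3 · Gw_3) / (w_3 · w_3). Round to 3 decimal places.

λ ≈ 2.763

w1 = Gv₀ = (-3, 6, -6)
w2 = Gw1 = (33, 15, -24)
w3 = Gw2 = (-57, -129, 39)
Gw3 = (-525, -408, -600)
w3·Gw3 = (-57)·(-525) + (-129)·(-408) + 39·(-600) = 59157; w3·w3 = (-57)·(-57) + (-129)·(-129) + 39·39 = 21411
λ ≈ 59157/21411 = 2.763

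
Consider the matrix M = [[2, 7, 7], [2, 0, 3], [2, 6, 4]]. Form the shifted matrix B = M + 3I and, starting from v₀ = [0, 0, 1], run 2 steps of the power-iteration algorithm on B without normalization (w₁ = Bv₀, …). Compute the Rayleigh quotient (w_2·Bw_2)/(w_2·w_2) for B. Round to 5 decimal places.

B = M + 3I has rows (5, 7, 7); (2, 3, 3); (2, 6, 7)
w1 = Bv₀ = (5·0 + 7·0 + 7·1; 2·0 + 3·0 + 3·1; 2·0 + 6·0 + 7·1) = (7, 3, 7)
w2 = Bw1 = (5·7 + 7·3 + 7·7; 2·7 + 3·3 + 3·7; 2·7 + 6·3 + 7·7) = (105, 44, 81)
Bw2 = (1400, 585, 1041)
w2·Bw2 = 257061; w2·w2 = 19522; μ ≈ 257061/19522 = 13.16776

μ ≈ 13.16776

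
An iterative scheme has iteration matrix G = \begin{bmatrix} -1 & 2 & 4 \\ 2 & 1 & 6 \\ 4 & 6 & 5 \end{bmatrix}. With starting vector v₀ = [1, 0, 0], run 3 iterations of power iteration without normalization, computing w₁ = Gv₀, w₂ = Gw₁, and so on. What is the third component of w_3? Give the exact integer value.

368

w1 = Gv₀ = ((-1)·1 + 2·0 + 4·0; 2·1 + 1·0 + 6·0; 4·1 + 6·0 + 5·0) = (-1, 2, 4)
w2 = Gw1 = ((-1)·(-1) + 2·2 + 4·4; 2·(-1) + 1·2 + 6·4; 4·(-1) + 6·2 + 5·4) = (21, 24, 28)
w3 = Gw2 = (139, 234, 368)
The requested component of w3 is 368.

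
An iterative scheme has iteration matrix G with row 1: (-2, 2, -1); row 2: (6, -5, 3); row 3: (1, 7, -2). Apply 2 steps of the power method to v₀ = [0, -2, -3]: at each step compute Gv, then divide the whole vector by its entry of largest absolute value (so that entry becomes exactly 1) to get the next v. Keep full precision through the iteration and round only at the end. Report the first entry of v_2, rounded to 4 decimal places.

-0.3429

Gv0 = (-1.00000, 1.00000, -8.00000); divide by -8.00000 → v1 = (0.12500, -0.12500, 1.00000)
Gv1 = (-1.50000, 4.37500, -2.75000); divide by 4.37500 → v2 = (-0.34286, 1.00000, -0.62857)
Requested entry of v2: 12/-35 = -0.3429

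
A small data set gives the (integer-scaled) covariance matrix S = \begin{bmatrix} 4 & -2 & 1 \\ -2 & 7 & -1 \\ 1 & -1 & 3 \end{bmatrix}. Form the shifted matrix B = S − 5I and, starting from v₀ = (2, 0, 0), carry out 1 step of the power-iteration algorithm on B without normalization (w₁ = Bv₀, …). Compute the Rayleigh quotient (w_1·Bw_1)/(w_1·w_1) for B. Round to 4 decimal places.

B = S − 5I has rows (-1, -2, 1); (-2, 2, -1); (1, -1, -2)
w1 = Bv₀ = (-2, -4, 2)
Bw1 = (12, -6, -2)
w1·Bw1 = -4; w1·w1 = 24; μ ≈ -4/24 = -0.1667

-0.1667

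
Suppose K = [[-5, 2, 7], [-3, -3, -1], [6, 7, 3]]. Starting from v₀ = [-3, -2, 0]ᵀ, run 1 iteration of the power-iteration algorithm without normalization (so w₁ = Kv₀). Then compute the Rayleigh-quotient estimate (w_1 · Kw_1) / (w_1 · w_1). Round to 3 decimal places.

w1 = Kv₀ = ((-5)·(-3) + 2·(-2) + 7·0; (-3)·(-3) + (-3)·(-2) + (-1)·0; 6·(-3) + 7·(-2) + 3·0) = (11, 15, -32)
Kw1 = (-249, -46, 75)
w1·Kw1 = 11·(-249) + 15·(-46) + (-32)·75 = -5829; w1·w1 = 11·11 + 15·15 + (-32)·(-32) = 1370
λ ≈ -5829/1370 = -4.255

λ ≈ -4.255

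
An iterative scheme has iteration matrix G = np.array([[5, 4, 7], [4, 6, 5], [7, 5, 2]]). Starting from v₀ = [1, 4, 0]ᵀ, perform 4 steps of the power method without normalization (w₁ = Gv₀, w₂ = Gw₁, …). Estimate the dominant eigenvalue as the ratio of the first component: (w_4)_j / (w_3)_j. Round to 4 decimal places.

λ ≈ 15.1956

w1 = Gv₀ = (5·1 + 4·4 + 7·0; 4·1 + 6·4 + 5·0; 7·1 + 5·4 + 2·0) = (21, 28, 27)
w2 = Gw1 = (5·21 + 4·28 + 7·27; 4·21 + 6·28 + 5·27; 7·21 + 5·28 + 2·27) = (406, 387, 341)
w3 = Gw2 = (5965, 5651, 5459)
w4 = Gw3 = (90642, 85061, 80928)
Ratio at component: 90642 / 5965 = 15.1956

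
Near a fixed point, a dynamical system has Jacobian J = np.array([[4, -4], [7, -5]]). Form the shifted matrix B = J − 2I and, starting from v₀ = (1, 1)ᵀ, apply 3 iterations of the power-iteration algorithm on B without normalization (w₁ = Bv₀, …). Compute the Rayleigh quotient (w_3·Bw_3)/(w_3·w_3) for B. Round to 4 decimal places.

B = J − 2I has rows (2, -4); (7, -7)
w1 = Bv₀ = (2·1 + (-4)·1; 7·1 + (-7)·1) = (-2, 0)
w2 = Bw1 = (2·(-2) + (-4)·0; 7·(-2) + (-7)·0) = (-4, -14)
w3 = Bw2 = (48, 70)
Bw3 = (-184, -154)
w3·Bw3 = -19612; w3·w3 = 7204; μ ≈ -19612/7204 = -2.7224

-2.7224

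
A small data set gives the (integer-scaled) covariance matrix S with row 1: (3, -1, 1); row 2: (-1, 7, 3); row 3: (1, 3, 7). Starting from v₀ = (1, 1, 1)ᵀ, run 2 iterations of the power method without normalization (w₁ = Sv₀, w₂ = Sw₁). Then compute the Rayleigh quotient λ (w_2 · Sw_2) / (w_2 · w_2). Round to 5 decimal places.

w1 = Sv₀ = (3·1 + (-1)·1 + 1·1; (-1)·1 + 7·1 + 3·1; 1·1 + 3·1 + 7·1) = (3, 9, 11)
w2 = Sw1 = (3·3 + (-1)·9 + 1·11; (-1)·3 + 7·9 + 3·11; 1·3 + 3·9 + 7·11) = (11, 93, 107)
Sw2 = (47, 961, 1039)
w2·Sw2 = 11·47 + 93·961 + 107·1039 = 201063; w2·w2 = 11·11 + 93·93 + 107·107 = 20219
λ ≈ 201063/20219 = 9.94426

9.94426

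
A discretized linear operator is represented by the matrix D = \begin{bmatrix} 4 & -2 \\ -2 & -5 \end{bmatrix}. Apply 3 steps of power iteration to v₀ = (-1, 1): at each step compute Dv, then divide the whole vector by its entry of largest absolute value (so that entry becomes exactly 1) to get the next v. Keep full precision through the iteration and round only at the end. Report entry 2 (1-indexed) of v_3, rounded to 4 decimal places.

Dv0 = (-6.00000, -3.00000); divide by -6.00000 → v1 = (1.00000, 0.50000)
Dv1 = (3.00000, -4.50000); divide by -4.50000 → v2 = (-0.66667, 1.00000)
Dv2 = (-4.66667, -3.66667); divide by -4.66667 → v3 = (1.00000, 0.78571)
Requested entry of v3: -99/-126 = 0.7857

0.7857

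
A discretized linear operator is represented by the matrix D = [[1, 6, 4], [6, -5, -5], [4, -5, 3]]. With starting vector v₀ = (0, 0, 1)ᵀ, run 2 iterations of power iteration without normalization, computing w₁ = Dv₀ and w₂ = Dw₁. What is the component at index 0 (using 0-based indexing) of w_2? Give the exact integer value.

w1 = Dv₀ = (4, -5, 3)
w2 = Dw1 = (-14, 34, 50)
The requested component of w2 is -14.

-14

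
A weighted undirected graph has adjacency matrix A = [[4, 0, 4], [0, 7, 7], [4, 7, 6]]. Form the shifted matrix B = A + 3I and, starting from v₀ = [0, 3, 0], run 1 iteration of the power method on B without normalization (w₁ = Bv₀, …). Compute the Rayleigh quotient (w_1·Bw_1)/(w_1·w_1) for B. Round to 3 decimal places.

B = A + 3I has rows (7, 0, 4); (0, 10, 7); (4, 7, 9)
w1 = Bv₀ = (7·0 + 0·3 + 4·0; 0·0 + 10·3 + 7·0; 4·0 + 7·3 + 9·0) = (0, 30, 21)
Bw1 = (84, 447, 399)
w1·Bw1 = 21789; w1·w1 = 1341; μ ≈ 21789/1341 = 16.248

μ ≈ 16.248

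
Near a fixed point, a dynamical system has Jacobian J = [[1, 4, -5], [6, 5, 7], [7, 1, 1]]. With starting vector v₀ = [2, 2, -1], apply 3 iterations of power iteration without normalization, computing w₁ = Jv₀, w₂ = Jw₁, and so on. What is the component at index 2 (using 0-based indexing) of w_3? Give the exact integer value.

w1 = Jv₀ = (15, 15, 15)
w2 = Jw1 = (0, 270, 135)
w3 = Jw2 = (405, 2295, 405)
The requested component of w3 is 405.

405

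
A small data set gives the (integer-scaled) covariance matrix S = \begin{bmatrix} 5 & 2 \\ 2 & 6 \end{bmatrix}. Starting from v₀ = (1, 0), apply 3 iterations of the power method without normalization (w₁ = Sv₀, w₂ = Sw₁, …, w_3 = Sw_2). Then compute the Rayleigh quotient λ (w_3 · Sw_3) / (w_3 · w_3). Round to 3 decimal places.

w1 = Sv₀ = (5·1 + 2·0; 2·1 + 6·0) = (5, 2)
w2 = Sw1 = (5·5 + 2·2; 2·5 + 6·2) = (29, 22)
w3 = Sw2 = (189, 190)
Sw3 = (1325, 1518)
w3·Sw3 = 189·1325 + 190·1518 = 538845; w3·w3 = 189·189 + 190·190 = 71821
λ ≈ 538845/71821 = 7.503

λ ≈ 7.503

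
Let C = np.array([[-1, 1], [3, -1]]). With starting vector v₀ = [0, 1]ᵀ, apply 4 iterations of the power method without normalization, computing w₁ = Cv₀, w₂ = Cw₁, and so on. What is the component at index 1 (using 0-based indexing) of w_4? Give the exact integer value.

28

w1 = Cv₀ = ((-1)·0 + 1·1; 3·0 + (-1)·1) = (1, -1)
w2 = Cw1 = ((-1)·1 + 1·(-1); 3·1 + (-1)·(-1)) = (-2, 4)
w3 = Cw2 = (6, -10)
w4 = Cw3 = (-16, 28)
The requested component of w4 is 28.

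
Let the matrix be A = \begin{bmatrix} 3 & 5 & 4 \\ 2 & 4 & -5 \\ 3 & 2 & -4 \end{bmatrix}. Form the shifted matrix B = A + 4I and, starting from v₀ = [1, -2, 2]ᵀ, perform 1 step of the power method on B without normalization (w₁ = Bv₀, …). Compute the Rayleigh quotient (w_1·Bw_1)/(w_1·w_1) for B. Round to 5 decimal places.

μ ≈ 6.37209

B = A + 4I has rows (7, 5, 4); (2, 8, -5); (3, 2, 0)
w1 = Bv₀ = (5, -24, -1)
Bw1 = (-89, -177, -33)
w1·Bw1 = 3836; w1·w1 = 602; μ ≈ 3836/602 = 6.37209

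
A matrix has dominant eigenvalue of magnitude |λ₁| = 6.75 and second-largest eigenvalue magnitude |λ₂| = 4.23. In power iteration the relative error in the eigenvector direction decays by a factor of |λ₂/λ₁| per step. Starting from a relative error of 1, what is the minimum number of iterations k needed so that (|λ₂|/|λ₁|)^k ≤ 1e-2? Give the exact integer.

|λ₂/λ₁| = 4.23/6.75 = 0.62667
Need k ≥ ln(1e-2) / ln(0.62667) = -4.6052 / -0.4673 ≈ 9.854
Smallest integer k satisfying the bound: 10

10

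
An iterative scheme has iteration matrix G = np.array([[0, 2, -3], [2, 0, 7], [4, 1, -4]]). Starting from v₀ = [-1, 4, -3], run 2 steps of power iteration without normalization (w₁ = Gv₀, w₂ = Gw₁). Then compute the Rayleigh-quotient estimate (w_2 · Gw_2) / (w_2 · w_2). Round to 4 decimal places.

w1 = Gv₀ = (0·(-1) + 2·4 + (-3)·(-3); 2·(-1) + 0·4 + 7·(-3); 4·(-1) + 1·4 + (-4)·(-3)) = (17, -23, 12)
w2 = Gw1 = (0·17 + 2·(-23) + (-3)·12; 2·17 + 0·(-23) + 7·12; 4·17 + 1·(-23) + (-4)·12) = (-82, 118, -3)
Gw2 = (245, -185, -198)
w2·Gw2 = (-82)·245 + 118·(-185) + (-3)·(-198) = -41326; w2·w2 = (-82)·(-82) + 118·118 + (-3)·(-3) = 20657
λ ≈ -41326/20657 = -2.0006

λ ≈ -2.0006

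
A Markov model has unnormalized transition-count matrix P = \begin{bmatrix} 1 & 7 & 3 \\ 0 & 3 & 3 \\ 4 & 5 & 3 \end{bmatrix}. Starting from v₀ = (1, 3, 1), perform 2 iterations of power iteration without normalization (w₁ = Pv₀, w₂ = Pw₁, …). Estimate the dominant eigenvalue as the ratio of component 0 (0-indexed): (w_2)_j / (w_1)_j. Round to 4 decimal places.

7.0000

w1 = Pv₀ = (25, 12, 22)
w2 = Pw1 = (175, 102, 226)
Ratio at component: 175 / 25 = 7.0000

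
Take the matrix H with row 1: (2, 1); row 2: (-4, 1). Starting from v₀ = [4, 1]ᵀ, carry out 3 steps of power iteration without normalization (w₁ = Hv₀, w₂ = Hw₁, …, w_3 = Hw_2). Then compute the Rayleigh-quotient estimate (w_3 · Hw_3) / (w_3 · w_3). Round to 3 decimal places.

w1 = Hv₀ = (9, -15)
w2 = Hw1 = (3, -51)
w3 = Hw2 = (-45, -63)
Hw3 = (-153, 117)
w3·Hw3 = (-45)·(-153) + (-63)·117 = -486; w3·w3 = (-45)·(-45) + (-63)·(-63) = 5994
λ ≈ -486/5994 = -0.081

λ ≈ -0.081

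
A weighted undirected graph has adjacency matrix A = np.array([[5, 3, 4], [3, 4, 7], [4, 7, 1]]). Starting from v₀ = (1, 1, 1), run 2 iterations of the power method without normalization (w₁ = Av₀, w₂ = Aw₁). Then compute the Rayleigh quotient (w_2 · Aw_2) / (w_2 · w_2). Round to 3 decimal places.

w1 = Av₀ = (12, 14, 12)
w2 = Aw1 = (150, 176, 158)
Aw2 = (1910, 2260, 1990)
w2·Aw2 = 150·1910 + 176·2260 + 158·1990 = 998680; w2·w2 = 150·150 + 176·176 + 158·158 = 78440
λ ≈ 998680/78440 = 12.732

12.732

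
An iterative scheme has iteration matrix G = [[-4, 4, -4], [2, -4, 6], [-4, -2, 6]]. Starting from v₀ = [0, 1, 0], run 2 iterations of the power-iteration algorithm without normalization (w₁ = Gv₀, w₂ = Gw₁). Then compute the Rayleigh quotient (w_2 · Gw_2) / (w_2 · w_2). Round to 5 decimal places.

w1 = Gv₀ = (4, -4, -2)
w2 = Gw1 = (-24, 12, -20)
Gw2 = (224, -216, -48)
w2·Gw2 = (-24)·224 + 12·(-216) + (-20)·(-48) = -7008; w2·w2 = (-24)·(-24) + 12·12 + (-20)·(-20) = 1120
λ ≈ -7008/1120 = -6.25714

-6.25714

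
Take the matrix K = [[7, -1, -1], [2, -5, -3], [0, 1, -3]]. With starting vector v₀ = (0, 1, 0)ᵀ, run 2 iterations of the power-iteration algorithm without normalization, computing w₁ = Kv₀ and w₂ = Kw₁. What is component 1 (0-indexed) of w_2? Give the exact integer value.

w1 = Kv₀ = (7·0 + (-1)·1 + (-1)·0; 2·0 + (-5)·1 + (-3)·0; 0·0 + 1·1 + (-3)·0) = (-1, -5, 1)
w2 = Kw1 = (7·(-1) + (-1)·(-5) + (-1)·1; 2·(-1) + (-5)·(-5) + (-3)·1; 0·(-1) + 1·(-5) + (-3)·1) = (-3, 20, -8)
The requested component of w2 is 20.

20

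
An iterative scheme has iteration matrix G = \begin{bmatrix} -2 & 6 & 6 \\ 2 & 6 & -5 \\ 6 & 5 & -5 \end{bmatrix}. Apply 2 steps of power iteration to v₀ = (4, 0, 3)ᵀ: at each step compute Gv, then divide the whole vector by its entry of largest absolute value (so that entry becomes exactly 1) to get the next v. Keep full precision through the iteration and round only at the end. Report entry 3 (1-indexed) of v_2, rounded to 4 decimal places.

Gv0 = (10.00000, -7.00000, 9.00000); divide by 10.00000 → v1 = (1.00000, -0.70000, 0.90000)
Gv1 = (-0.80000, -6.70000, -2.00000); divide by -6.70000 → v2 = (0.11940, 1.00000, 0.29851)
Requested entry of v2: -20/-67 = 0.2985

0.2985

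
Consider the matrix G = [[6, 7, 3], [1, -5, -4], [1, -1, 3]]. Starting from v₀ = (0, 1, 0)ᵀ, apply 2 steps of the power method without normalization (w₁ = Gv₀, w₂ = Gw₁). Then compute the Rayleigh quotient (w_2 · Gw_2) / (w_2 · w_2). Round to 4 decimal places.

w1 = Gv₀ = (6·0 + 7·1 + 3·0; 1·0 + (-5)·1 + (-4)·0; 1·0 + (-1)·1 + 3·0) = (7, -5, -1)
w2 = Gw1 = (6·7 + 7·(-5) + 3·(-1); 1·7 + (-5)·(-5) + (-4)·(-1); 1·7 + (-1)·(-5) + 3·(-1)) = (4, 36, 9)
Gw2 = (303, -212, -5)
w2·Gw2 = 4·303 + 36·(-212) + 9·(-5) = -6465; w2·w2 = 4·4 + 36·36 + 9·9 = 1393
λ ≈ -6465/1393 = -4.6411

λ ≈ -4.6411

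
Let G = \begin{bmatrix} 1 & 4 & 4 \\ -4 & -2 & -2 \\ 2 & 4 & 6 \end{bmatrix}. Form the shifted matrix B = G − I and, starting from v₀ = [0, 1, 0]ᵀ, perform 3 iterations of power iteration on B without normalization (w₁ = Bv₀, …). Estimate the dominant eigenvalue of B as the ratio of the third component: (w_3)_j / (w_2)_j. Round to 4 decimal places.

B = G − I has rows (0, 4, 4); (-4, -3, -2); (2, 4, 5)
w1 = Bv₀ = (0·0 + 4·1 + 4·0; (-4)·0 + (-3)·1 + (-2)·0; 2·0 + 4·1 + 5·0) = (4, -3, 4)
w2 = Bw1 = (0·4 + 4·(-3) + 4·4; (-4)·4 + (-3)·(-3) + (-2)·4; 2·4 + 4·(-3) + 5·4) = (4, -15, 16)
w3 = Bw2 = (4, -3, 28)
Ratio: 28/16 = 1.7500

1.7500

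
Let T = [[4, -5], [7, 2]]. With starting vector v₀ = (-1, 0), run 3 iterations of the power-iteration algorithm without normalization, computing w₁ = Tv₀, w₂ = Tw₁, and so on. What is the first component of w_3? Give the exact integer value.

w1 = Tv₀ = (-4, -7)
w2 = Tw1 = (19, -42)
w3 = Tw2 = (286, 49)
The requested component of w3 is 286.

286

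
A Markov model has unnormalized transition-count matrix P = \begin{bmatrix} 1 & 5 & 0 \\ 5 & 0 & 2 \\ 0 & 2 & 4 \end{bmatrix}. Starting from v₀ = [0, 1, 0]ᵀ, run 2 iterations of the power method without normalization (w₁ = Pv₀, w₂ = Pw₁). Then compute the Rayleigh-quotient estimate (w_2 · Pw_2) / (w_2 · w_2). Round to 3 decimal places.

w1 = Pv₀ = (5, 0, 2)
w2 = Pw1 = (5, 29, 8)
Pw2 = (150, 41, 90)
w2·Pw2 = 5·150 + 29·41 + 8·90 = 2659; w2·w2 = 5·5 + 29·29 + 8·8 = 930
λ ≈ 2659/930 = 2.859

λ ≈ 2.859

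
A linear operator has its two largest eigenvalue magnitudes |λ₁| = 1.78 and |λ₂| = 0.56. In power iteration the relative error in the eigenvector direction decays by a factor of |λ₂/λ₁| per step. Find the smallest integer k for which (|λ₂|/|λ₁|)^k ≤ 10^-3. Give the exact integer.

|λ₂/λ₁| = 0.56/1.78 = 0.31461
Need k ≥ ln(10^-3) / ln(0.31461) = -6.9078 / -1.1564 ≈ 5.973
Smallest integer k satisfying the bound: 6

6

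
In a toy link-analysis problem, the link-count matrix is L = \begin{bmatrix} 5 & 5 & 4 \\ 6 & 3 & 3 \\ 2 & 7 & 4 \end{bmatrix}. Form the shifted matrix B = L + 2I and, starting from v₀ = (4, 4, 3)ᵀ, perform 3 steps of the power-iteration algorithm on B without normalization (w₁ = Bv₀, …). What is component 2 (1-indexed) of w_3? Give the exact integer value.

11786

B = L + 2I has rows (7, 5, 4); (6, 5, 3); (2, 7, 6)
w1 = Bv₀ = (7·4 + 5·4 + 4·3; 6·4 + 5·4 + 3·3; 2·4 + 7·4 + 6·3) = (60, 53, 54)
w2 = Bw1 = (7·60 + 5·53 + 4·54; 6·60 + 5·53 + 3·54; 2·60 + 7·53 + 6·54) = (901, 787, 815)
w3 = Bw2 = (13502, 11786, 12201)
Requested component of w3: 11786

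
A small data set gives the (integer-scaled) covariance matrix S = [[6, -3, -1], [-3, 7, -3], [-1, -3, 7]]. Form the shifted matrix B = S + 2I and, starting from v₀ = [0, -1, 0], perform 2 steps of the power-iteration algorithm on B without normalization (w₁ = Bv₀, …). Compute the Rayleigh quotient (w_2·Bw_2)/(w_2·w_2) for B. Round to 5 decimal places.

μ ≈ 12.50918

B = S + 2I has rows (8, -3, -1); (-3, 9, -3); (-1, -3, 9)
w1 = Bv₀ = (3, -9, 3)
w2 = Bw1 = (48, -99, 51)
Bw2 = (630, -1188, 708)
w2·Bw2 = 183960; w2·w2 = 14706; μ ≈ 183960/14706 = 12.50918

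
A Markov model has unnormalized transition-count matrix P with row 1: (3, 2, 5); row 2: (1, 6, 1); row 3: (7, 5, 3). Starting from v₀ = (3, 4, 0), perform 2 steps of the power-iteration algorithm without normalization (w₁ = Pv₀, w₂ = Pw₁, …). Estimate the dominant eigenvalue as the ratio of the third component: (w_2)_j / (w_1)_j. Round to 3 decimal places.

λ ≈ 9.195

w1 = Pv₀ = (3·3 + 2·4 + 5·0; 1·3 + 6·4 + 1·0; 7·3 + 5·4 + 3·0) = (17, 27, 41)
w2 = Pw1 = (3·17 + 2·27 + 5·41; 1·17 + 6·27 + 1·41; 7·17 + 5·27 + 3·41) = (310, 220, 377)
Ratio at component: 377 / 41 = 9.195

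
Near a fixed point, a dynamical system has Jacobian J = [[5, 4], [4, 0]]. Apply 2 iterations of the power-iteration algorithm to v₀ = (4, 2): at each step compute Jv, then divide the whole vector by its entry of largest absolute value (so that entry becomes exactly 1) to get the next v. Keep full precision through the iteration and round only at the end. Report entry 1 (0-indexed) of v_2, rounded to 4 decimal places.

Jv0 = (28.00000, 16.00000); divide by 28.00000 → v1 = (1.00000, 0.57143)
Jv1 = (7.28571, 4.00000); divide by 7.28571 → v2 = (1.00000, 0.54902)
Requested entry of v2: 112/204 = 0.5490

0.5490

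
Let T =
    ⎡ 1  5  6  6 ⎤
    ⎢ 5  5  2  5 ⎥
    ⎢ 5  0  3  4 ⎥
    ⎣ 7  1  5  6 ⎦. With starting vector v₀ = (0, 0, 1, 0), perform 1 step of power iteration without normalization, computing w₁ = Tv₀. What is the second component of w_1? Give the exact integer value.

w1 = Tv₀ = (6, 2, 3, 5)
The requested component of w1 is 2.

2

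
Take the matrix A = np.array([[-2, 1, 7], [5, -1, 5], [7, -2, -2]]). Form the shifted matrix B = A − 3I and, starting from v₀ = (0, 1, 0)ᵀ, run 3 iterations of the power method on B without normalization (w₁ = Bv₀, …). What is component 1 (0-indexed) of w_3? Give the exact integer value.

-34

B = A − 3I has rows (-5, 1, 7); (5, -4, 5); (7, -2, -5)
w1 = Bv₀ = ((-5)·0 + 1·1 + 7·0; 5·0 + (-4)·1 + 5·0; 7·0 + (-2)·1 + (-5)·0) = (1, -4, -2)
w2 = Bw1 = ((-5)·1 + 1·(-4) + 7·(-2); 5·1 + (-4)·(-4) + 5·(-2); 7·1 + (-2)·(-4) + (-5)·(-2)) = (-23, 11, 25)
w3 = Bw2 = (301, -34, -308)
Requested component of w3: -34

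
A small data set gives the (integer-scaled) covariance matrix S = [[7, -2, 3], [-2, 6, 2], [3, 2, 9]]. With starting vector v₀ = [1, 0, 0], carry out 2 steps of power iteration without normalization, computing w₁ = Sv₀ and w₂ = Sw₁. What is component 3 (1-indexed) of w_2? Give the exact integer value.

44

w1 = Sv₀ = (7, -2, 3)
w2 = Sw1 = (62, -20, 44)
The requested component of w2 is 44.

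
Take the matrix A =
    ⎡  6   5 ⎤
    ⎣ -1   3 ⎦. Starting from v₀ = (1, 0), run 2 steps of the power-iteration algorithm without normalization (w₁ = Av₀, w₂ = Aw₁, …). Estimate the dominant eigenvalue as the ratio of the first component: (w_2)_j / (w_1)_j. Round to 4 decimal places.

λ ≈ 5.1667

w1 = Av₀ = (6, -1)
w2 = Aw1 = (31, -9)
Ratio at component: 31 / 6 = 5.1667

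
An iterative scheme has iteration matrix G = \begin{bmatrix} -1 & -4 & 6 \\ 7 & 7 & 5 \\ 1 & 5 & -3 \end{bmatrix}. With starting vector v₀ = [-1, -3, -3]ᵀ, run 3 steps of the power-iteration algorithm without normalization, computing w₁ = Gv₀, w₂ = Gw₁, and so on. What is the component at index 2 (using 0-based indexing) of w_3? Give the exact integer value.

-1123

w1 = Gv₀ = ((-1)·(-1) + (-4)·(-3) + 6·(-3); 7·(-1) + 7·(-3) + 5·(-3); 1·(-1) + 5·(-3) + (-3)·(-3)) = (-5, -43, -7)
w2 = Gw1 = ((-1)·(-5) + (-4)·(-43) + 6·(-7); 7·(-5) + 7·(-43) + 5·(-7); 1·(-5) + 5·(-43) + (-3)·(-7)) = (135, -371, -199)
w3 = Gw2 = (155, -2647, -1123)
The requested component of w3 is -1123.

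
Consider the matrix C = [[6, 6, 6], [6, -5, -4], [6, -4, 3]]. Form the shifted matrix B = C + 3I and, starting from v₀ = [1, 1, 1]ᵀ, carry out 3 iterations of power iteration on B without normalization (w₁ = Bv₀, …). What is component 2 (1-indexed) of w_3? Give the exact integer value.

538

B = C + 3I has rows (9, 6, 6); (6, -2, -4); (6, -4, 6)
w1 = Bv₀ = (21, 0, 8)
w2 = Bw1 = (237, 94, 174)
w3 = Bw2 = (3741, 538, 2090)
Requested component of w3: 538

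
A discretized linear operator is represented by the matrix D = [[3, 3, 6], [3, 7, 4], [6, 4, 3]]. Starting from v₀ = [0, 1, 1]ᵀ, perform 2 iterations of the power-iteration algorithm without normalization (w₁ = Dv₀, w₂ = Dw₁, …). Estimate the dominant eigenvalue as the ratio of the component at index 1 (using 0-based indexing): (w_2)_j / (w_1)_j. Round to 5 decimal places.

w1 = Dv₀ = (3·0 + 3·1 + 6·1; 3·0 + 7·1 + 4·1; 6·0 + 4·1 + 3·1) = (9, 11, 7)
w2 = Dw1 = (3·9 + 3·11 + 6·7; 3·9 + 7·11 + 4·7; 6·9 + 4·11 + 3·7) = (102, 132, 119)
Ratio at component: 132 / 11 = 12.00000

12.00000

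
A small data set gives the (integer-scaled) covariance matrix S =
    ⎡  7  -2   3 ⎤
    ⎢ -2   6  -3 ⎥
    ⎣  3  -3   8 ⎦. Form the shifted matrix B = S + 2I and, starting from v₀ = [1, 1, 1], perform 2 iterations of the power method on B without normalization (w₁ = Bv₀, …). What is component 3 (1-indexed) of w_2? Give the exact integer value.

121

B = S + 2I has rows (9, -2, 3); (-2, 8, -3); (3, -3, 10)
w1 = Bv₀ = (9·1 + (-2)·1 + 3·1; (-2)·1 + 8·1 + (-3)·1; 3·1 + (-3)·1 + 10·1) = (10, 3, 10)
w2 = Bw1 = (9·10 + (-2)·3 + 3·10; (-2)·10 + 8·3 + (-3)·10; 3·10 + (-3)·3 + 10·10) = (114, -26, 121)
Requested component of w2: 121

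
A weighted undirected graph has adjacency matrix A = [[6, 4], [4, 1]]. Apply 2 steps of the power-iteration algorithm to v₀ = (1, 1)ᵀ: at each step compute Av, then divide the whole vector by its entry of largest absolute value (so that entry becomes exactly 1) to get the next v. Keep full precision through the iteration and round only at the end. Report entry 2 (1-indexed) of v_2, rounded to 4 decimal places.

0.5625

Av0 = (10.00000, 5.00000); divide by 10.00000 → v1 = (1.00000, 0.50000)
Av1 = (8.00000, 4.50000); divide by 8.00000 → v2 = (1.00000, 0.56250)
Requested entry of v2: 45/80 = 0.5625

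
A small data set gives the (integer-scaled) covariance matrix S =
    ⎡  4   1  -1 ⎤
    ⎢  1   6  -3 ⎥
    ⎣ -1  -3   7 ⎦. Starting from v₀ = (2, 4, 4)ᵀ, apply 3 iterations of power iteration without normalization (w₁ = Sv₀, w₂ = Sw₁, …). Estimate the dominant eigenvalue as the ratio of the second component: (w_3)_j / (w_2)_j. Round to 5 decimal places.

w1 = Sv₀ = (4·2 + 1·4 + (-1)·4; 1·2 + 6·4 + (-3)·4; (-1)·2 + (-3)·4 + 7·4) = (8, 14, 14)
w2 = Sw1 = (4·8 + 1·14 + (-1)·14; 1·8 + 6·14 + (-3)·14; (-1)·8 + (-3)·14 + 7·14) = (32, 50, 48)
w3 = Sw2 = (130, 188, 154)
Ratio at component: 188 / 50 = 3.76000

3.76000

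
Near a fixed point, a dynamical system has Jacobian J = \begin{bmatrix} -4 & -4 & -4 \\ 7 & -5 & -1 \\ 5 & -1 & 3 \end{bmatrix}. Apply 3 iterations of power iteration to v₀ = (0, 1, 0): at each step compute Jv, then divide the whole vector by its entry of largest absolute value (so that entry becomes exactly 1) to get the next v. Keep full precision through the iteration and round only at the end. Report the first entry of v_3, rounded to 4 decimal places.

Jv0 = (-4.00000, -5.00000, -1.00000); divide by -5.00000 → v1 = (0.80000, 1.00000, 0.20000)
Jv1 = (-8.00000, 0.40000, 3.60000); divide by -8.00000 → v2 = (1.00000, -0.05000, -0.45000)
Jv2 = (-2.00000, 7.70000, 3.70000); divide by 7.70000 → v3 = (-0.25974, 1.00000, 0.48052)
Requested entry of v3: -80/308 = -0.2597

-0.2597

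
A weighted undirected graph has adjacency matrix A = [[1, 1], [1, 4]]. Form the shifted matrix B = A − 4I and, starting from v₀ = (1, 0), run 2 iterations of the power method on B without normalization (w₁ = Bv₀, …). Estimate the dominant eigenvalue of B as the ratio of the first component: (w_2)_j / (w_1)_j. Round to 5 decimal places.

B = A − 4I has rows (-3, 1); (1, 0)
w1 = Bv₀ = ((-3)·1 + 1·0; 1·1 + 0·0) = (-3, 1)
w2 = Bw1 = ((-3)·(-3) + 1·1; 1·(-3) + 0·1) = (10, -3)
Ratio: 10/-3 = -3.33333

-3.33333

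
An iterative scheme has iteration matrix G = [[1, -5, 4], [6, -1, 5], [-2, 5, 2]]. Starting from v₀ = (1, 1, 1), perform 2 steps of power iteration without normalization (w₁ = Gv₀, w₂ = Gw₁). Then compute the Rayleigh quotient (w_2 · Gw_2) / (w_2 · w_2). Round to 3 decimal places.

2.714

w1 = Gv₀ = (1·1 + (-5)·1 + 4·1; 6·1 + (-1)·1 + 5·1; (-2)·1 + 5·1 + 2·1) = (0, 10, 5)
w2 = Gw1 = (1·0 + (-5)·10 + 4·5; 6·0 + (-1)·10 + 5·5; (-2)·0 + 5·10 + 2·5) = (-30, 15, 60)
Gw2 = (135, 105, 255)
w2·Gw2 = (-30)·135 + 15·105 + 60·255 = 12825; w2·w2 = (-30)·(-30) + 15·15 + 60·60 = 4725
λ ≈ 12825/4725 = 2.714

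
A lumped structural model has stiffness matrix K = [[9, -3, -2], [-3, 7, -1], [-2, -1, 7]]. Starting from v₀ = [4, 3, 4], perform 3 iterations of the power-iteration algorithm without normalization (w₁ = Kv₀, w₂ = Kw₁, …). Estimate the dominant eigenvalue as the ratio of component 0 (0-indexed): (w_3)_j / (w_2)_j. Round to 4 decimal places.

8.7131

w1 = Kv₀ = (19, 5, 17)
w2 = Kw1 = (122, -39, 76)
w3 = Kw2 = (1063, -715, 327)
Ratio at component: 1063 / 122 = 8.7131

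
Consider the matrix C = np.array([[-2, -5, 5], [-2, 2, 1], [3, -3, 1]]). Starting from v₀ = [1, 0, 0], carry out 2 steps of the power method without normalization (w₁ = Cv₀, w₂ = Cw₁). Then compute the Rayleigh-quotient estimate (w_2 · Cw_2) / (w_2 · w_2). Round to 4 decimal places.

w1 = Cv₀ = (-2, -2, 3)
w2 = Cw1 = (29, 3, 3)
Cw2 = (-58, -49, 81)
w2·Cw2 = 29·(-58) + 3·(-49) + 3·81 = -1586; w2·w2 = 29·29 + 3·3 + 3·3 = 859
λ ≈ -1586/859 = -1.8463

-1.8463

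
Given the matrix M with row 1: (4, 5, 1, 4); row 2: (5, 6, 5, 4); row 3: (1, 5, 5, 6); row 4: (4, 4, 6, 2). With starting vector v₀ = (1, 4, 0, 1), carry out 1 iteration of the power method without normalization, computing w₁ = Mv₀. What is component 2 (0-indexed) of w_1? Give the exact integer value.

w1 = Mv₀ = (28, 33, 27, 22)
The requested component of w1 is 27.

27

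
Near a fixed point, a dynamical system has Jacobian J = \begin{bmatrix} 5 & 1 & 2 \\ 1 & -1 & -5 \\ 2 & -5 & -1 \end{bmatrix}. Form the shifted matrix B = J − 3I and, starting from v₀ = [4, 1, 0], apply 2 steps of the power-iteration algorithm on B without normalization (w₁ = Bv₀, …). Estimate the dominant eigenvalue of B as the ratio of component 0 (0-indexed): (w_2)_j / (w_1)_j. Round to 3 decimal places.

2.667

B = J − 3I has rows (2, 1, 2); (1, -4, -5); (2, -5, -4)
w1 = Bv₀ = (2·4 + 1·1 + 2·0; 1·4 + (-4)·1 + (-5)·0; 2·4 + (-5)·1 + (-4)·0) = (9, 0, 3)
w2 = Bw1 = (2·9 + 1·0 + 2·3; 1·9 + (-4)·0 + (-5)·3; 2·9 + (-5)·0 + (-4)·3) = (24, -6, 6)
Ratio: 24/9 = 2.667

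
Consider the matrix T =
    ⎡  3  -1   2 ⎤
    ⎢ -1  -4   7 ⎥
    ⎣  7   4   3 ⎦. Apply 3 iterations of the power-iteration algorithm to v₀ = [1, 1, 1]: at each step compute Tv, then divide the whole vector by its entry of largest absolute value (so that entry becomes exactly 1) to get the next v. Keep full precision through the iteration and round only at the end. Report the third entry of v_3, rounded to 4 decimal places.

1.0000

Tv0 = (4.00000, 2.00000, 14.00000); divide by 14.00000 → v1 = (0.28571, 0.14286, 1.00000)
Tv1 = (2.71429, 6.14286, 5.57143); divide by 6.14286 → v2 = (0.44186, 1.00000, 0.90698)
Tv2 = (2.13953, 1.90698, 9.81395); divide by 9.81395 → v3 = (0.21801, 0.19431, 1.00000)
Requested entry of v3: 844/844 = 1.0000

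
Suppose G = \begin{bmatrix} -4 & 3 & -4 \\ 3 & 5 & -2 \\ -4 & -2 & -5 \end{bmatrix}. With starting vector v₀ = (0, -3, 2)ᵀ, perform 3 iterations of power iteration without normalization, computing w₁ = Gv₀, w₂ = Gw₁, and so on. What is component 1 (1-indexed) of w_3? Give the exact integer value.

-1026

w1 = Gv₀ = ((-4)·0 + 3·(-3) + (-4)·2; 3·0 + 5·(-3) + (-2)·2; (-4)·0 + (-2)·(-3) + (-5)·2) = (-17, -19, -4)
w2 = Gw1 = ((-4)·(-17) + 3·(-19) + (-4)·(-4); 3·(-17) + 5·(-19) + (-2)·(-4); (-4)·(-17) + (-2)·(-19) + (-5)·(-4)) = (27, -138, 126)
w3 = Gw2 = (-1026, -861, -462)
The requested component of w3 is -1026.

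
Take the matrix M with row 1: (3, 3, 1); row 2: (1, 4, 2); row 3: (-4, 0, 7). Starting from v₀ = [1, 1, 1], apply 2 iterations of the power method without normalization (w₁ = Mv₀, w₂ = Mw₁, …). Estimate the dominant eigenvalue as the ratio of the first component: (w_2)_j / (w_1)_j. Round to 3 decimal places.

λ ≈ 6.429

w1 = Mv₀ = (3·1 + 3·1 + 1·1; 1·1 + 4·1 + 2·1; (-4)·1 + 0·1 + 7·1) = (7, 7, 3)
w2 = Mw1 = (3·7 + 3·7 + 1·3; 1·7 + 4·7 + 2·3; (-4)·7 + 0·7 + 7·3) = (45, 41, -7)
Ratio at component: 45 / 7 = 6.429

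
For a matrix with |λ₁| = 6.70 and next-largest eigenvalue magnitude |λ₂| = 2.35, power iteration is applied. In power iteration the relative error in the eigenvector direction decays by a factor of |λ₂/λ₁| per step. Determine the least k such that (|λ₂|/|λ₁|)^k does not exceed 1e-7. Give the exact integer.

16

|λ₂/λ₁| = 2.35/6.70 = 0.35075
Need k ≥ ln(1e-7) / ln(0.35075) = -16.1181 / -1.0477 ≈ 15.384
Smallest integer k satisfying the bound: 16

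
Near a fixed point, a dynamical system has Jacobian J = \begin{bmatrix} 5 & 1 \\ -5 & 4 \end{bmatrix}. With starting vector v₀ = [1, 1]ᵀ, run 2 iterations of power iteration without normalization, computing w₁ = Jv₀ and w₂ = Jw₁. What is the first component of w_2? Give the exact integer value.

w1 = Jv₀ = (5·1 + 1·1; (-5)·1 + 4·1) = (6, -1)
w2 = Jw1 = (5·6 + 1·(-1); (-5)·6 + 4·(-1)) = (29, -34)
The requested component of w2 is 29.

29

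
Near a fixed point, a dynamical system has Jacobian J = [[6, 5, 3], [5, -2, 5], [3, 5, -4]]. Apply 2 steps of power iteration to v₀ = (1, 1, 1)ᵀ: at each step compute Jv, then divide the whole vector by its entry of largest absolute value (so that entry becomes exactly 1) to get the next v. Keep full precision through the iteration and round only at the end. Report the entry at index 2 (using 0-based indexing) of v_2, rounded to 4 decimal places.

Jv0 = (14.00000, 8.00000, 4.00000); divide by 14.00000 → v1 = (1.00000, 0.57143, 0.28571)
Jv1 = (9.71429, 5.28571, 4.71429); divide by 9.71429 → v2 = (1.00000, 0.54412, 0.48529)
Requested entry of v2: 66/136 = 0.4853

0.4853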